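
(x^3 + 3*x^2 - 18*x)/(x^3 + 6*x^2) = (x - 3)/x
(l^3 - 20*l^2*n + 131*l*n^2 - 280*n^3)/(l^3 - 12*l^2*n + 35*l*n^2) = (l - 8*n)/l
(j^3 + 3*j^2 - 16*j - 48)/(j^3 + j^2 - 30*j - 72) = (j - 4)/(j - 6)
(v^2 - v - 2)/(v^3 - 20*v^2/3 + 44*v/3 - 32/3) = 3*(v + 1)/(3*v^2 - 14*v + 16)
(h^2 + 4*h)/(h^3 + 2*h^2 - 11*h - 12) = h/(h^2 - 2*h - 3)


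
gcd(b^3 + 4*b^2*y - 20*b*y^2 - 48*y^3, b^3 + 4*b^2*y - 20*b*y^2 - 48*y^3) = -b^3 - 4*b^2*y + 20*b*y^2 + 48*y^3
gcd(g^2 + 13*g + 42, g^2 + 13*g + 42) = g^2 + 13*g + 42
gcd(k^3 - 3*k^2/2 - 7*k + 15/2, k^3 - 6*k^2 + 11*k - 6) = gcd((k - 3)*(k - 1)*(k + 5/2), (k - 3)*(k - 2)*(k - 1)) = k^2 - 4*k + 3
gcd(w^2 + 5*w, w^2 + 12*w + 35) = w + 5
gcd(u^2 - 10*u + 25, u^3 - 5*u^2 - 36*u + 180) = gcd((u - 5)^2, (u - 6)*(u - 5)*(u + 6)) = u - 5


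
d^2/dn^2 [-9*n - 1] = 0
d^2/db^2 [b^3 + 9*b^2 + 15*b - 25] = 6*b + 18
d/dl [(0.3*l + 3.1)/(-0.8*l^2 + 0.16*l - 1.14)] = (0.24*l^2 + 4.96*l - 0.838)/(0.64*l^4 - 0.256*l^3 + 1.8496*l^2 - 0.3648*l + 1.2996)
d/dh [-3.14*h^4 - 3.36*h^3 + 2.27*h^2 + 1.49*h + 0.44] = -12.56*h^3 - 10.08*h^2 + 4.54*h + 1.49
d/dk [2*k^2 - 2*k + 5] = 4*k - 2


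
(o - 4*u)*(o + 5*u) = o^2 + o*u - 20*u^2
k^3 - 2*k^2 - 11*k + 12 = (k - 4)*(k - 1)*(k + 3)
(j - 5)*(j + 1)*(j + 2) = j^3 - 2*j^2 - 13*j - 10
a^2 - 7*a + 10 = (a - 5)*(a - 2)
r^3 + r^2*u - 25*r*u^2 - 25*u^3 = (r - 5*u)*(r + u)*(r + 5*u)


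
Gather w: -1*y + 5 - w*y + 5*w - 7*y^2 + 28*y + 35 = w*(5 - y) - 7*y^2 + 27*y + 40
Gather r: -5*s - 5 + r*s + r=r*(s + 1) - 5*s - 5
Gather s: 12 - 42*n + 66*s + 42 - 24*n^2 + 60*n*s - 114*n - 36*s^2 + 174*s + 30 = -24*n^2 - 156*n - 36*s^2 + s*(60*n + 240) + 84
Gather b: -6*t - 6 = -6*t - 6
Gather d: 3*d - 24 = 3*d - 24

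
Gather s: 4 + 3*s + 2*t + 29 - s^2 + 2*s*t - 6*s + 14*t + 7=-s^2 + s*(2*t - 3) + 16*t + 40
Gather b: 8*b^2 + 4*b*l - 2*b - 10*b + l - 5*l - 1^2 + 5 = 8*b^2 + b*(4*l - 12) - 4*l + 4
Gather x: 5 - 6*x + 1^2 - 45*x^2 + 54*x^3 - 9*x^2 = 54*x^3 - 54*x^2 - 6*x + 6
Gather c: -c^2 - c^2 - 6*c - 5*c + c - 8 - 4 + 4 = -2*c^2 - 10*c - 8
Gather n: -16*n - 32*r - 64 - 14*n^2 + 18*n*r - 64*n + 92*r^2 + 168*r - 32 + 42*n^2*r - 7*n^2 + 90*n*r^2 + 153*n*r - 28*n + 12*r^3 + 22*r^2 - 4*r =n^2*(42*r - 21) + n*(90*r^2 + 171*r - 108) + 12*r^3 + 114*r^2 + 132*r - 96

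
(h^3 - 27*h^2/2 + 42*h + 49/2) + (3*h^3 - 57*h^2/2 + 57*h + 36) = 4*h^3 - 42*h^2 + 99*h + 121/2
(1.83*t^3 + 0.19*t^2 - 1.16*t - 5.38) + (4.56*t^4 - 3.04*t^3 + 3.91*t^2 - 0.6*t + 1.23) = 4.56*t^4 - 1.21*t^3 + 4.1*t^2 - 1.76*t - 4.15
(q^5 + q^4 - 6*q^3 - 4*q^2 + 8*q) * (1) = q^5 + q^4 - 6*q^3 - 4*q^2 + 8*q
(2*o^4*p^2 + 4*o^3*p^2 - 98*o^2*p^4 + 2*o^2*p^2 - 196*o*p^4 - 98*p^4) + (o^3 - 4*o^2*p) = 2*o^4*p^2 + 4*o^3*p^2 + o^3 - 98*o^2*p^4 + 2*o^2*p^2 - 4*o^2*p - 196*o*p^4 - 98*p^4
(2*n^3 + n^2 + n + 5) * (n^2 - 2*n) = 2*n^5 - 3*n^4 - n^3 + 3*n^2 - 10*n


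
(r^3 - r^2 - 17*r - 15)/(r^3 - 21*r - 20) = (r + 3)/(r + 4)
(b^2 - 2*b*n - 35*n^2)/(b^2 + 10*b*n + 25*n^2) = (b - 7*n)/(b + 5*n)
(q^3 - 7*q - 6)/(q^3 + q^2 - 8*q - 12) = (q + 1)/(q + 2)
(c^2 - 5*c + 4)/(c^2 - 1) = (c - 4)/(c + 1)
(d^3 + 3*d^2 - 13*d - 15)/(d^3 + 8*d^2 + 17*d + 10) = (d - 3)/(d + 2)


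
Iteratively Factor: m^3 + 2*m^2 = (m + 2)*(m^2) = m*(m + 2)*(m)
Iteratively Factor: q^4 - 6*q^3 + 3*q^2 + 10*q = (q)*(q^3 - 6*q^2 + 3*q + 10) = q*(q - 2)*(q^2 - 4*q - 5) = q*(q - 5)*(q - 2)*(q + 1)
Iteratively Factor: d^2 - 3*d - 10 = (d - 5)*(d + 2)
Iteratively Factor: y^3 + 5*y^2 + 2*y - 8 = (y - 1)*(y^2 + 6*y + 8) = (y - 1)*(y + 4)*(y + 2)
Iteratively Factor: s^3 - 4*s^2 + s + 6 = (s - 3)*(s^2 - s - 2) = (s - 3)*(s + 1)*(s - 2)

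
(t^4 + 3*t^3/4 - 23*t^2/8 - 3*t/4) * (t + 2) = t^5 + 11*t^4/4 - 11*t^3/8 - 13*t^2/2 - 3*t/2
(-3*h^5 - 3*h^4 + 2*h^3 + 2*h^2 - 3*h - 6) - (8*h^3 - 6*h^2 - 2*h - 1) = -3*h^5 - 3*h^4 - 6*h^3 + 8*h^2 - h - 5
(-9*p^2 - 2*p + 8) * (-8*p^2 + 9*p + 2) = 72*p^4 - 65*p^3 - 100*p^2 + 68*p + 16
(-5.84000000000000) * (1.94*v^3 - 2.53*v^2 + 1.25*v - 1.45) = -11.3296*v^3 + 14.7752*v^2 - 7.3*v + 8.468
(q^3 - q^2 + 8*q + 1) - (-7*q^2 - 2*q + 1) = q^3 + 6*q^2 + 10*q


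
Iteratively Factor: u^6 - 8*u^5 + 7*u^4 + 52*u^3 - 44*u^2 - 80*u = (u - 2)*(u^5 - 6*u^4 - 5*u^3 + 42*u^2 + 40*u) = (u - 4)*(u - 2)*(u^4 - 2*u^3 - 13*u^2 - 10*u) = (u - 5)*(u - 4)*(u - 2)*(u^3 + 3*u^2 + 2*u) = (u - 5)*(u - 4)*(u - 2)*(u + 2)*(u^2 + u) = u*(u - 5)*(u - 4)*(u - 2)*(u + 2)*(u + 1)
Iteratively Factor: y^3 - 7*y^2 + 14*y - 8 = (y - 4)*(y^2 - 3*y + 2) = (y - 4)*(y - 2)*(y - 1)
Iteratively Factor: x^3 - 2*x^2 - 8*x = (x + 2)*(x^2 - 4*x) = x*(x + 2)*(x - 4)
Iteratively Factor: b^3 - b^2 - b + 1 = (b + 1)*(b^2 - 2*b + 1) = (b - 1)*(b + 1)*(b - 1)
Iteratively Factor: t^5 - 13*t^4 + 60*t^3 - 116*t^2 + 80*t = (t - 4)*(t^4 - 9*t^3 + 24*t^2 - 20*t) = (t - 4)*(t - 2)*(t^3 - 7*t^2 + 10*t) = (t - 5)*(t - 4)*(t - 2)*(t^2 - 2*t) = (t - 5)*(t - 4)*(t - 2)^2*(t)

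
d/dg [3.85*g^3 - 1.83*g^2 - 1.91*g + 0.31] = 11.55*g^2 - 3.66*g - 1.91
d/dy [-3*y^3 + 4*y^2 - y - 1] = -9*y^2 + 8*y - 1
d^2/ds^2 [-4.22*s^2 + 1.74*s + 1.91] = -8.44000000000000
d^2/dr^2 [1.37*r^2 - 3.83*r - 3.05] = 2.74000000000000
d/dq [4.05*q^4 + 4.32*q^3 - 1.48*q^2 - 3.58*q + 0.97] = 16.2*q^3 + 12.96*q^2 - 2.96*q - 3.58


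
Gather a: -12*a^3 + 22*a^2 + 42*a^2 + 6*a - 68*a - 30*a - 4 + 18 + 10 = -12*a^3 + 64*a^2 - 92*a + 24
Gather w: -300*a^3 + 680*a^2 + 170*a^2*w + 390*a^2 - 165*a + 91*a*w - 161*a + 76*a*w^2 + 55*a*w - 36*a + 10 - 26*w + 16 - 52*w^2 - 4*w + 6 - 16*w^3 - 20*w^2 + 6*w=-300*a^3 + 1070*a^2 - 362*a - 16*w^3 + w^2*(76*a - 72) + w*(170*a^2 + 146*a - 24) + 32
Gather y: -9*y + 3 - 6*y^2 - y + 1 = -6*y^2 - 10*y + 4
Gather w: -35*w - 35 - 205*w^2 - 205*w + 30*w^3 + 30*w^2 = 30*w^3 - 175*w^2 - 240*w - 35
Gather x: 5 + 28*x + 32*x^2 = 32*x^2 + 28*x + 5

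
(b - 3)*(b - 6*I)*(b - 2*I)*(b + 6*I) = b^4 - 3*b^3 - 2*I*b^3 + 36*b^2 + 6*I*b^2 - 108*b - 72*I*b + 216*I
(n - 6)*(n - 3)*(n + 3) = n^3 - 6*n^2 - 9*n + 54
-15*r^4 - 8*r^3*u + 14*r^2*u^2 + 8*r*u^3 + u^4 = (-r + u)*(r + u)*(3*r + u)*(5*r + u)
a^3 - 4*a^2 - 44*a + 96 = (a - 8)*(a - 2)*(a + 6)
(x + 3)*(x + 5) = x^2 + 8*x + 15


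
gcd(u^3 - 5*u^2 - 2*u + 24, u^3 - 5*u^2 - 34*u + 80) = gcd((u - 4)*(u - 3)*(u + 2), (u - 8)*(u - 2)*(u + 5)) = 1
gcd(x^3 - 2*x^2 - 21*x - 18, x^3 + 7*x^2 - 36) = x + 3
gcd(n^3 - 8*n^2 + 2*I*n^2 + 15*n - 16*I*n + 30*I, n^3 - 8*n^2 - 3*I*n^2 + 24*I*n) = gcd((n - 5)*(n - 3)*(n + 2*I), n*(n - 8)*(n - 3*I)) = 1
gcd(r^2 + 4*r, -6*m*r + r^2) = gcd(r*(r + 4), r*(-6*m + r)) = r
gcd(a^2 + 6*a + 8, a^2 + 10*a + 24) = a + 4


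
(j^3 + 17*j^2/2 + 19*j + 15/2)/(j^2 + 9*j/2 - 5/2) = (2*j^2 + 7*j + 3)/(2*j - 1)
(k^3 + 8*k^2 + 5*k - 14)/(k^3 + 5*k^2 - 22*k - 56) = (k - 1)/(k - 4)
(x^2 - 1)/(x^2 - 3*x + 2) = (x + 1)/(x - 2)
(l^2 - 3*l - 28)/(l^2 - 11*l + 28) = (l + 4)/(l - 4)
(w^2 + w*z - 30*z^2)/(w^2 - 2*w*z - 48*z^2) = (-w + 5*z)/(-w + 8*z)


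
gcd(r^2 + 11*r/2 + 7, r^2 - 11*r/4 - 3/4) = 1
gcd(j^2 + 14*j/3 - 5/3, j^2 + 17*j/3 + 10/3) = j + 5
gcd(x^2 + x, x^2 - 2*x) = x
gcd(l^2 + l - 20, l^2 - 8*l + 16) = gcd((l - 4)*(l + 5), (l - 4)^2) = l - 4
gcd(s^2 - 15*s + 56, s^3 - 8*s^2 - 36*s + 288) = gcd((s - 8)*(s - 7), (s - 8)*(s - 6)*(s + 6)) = s - 8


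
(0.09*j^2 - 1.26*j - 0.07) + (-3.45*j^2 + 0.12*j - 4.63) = -3.36*j^2 - 1.14*j - 4.7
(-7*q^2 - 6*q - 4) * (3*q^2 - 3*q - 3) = -21*q^4 + 3*q^3 + 27*q^2 + 30*q + 12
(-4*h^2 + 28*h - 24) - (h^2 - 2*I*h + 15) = -5*h^2 + 28*h + 2*I*h - 39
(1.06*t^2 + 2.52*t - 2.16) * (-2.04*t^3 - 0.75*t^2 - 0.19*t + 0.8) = -2.1624*t^5 - 5.9358*t^4 + 2.315*t^3 + 1.9892*t^2 + 2.4264*t - 1.728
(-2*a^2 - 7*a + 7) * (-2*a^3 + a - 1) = 4*a^5 + 14*a^4 - 16*a^3 - 5*a^2 + 14*a - 7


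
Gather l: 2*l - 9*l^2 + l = -9*l^2 + 3*l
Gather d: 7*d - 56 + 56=7*d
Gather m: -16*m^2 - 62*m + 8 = -16*m^2 - 62*m + 8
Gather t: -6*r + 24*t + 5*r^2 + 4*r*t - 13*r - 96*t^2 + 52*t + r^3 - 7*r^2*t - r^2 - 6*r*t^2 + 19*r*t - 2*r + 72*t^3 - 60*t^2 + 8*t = r^3 + 4*r^2 - 21*r + 72*t^3 + t^2*(-6*r - 156) + t*(-7*r^2 + 23*r + 84)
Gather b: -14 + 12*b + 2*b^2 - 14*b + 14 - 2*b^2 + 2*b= 0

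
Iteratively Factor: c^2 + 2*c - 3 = (c + 3)*(c - 1)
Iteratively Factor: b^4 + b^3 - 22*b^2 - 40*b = (b)*(b^3 + b^2 - 22*b - 40) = b*(b + 2)*(b^2 - b - 20) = b*(b - 5)*(b + 2)*(b + 4)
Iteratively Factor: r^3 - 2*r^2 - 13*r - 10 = (r + 1)*(r^2 - 3*r - 10) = (r + 1)*(r + 2)*(r - 5)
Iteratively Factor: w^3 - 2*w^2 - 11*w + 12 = (w + 3)*(w^2 - 5*w + 4) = (w - 1)*(w + 3)*(w - 4)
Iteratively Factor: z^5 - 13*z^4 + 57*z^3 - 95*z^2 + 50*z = (z - 5)*(z^4 - 8*z^3 + 17*z^2 - 10*z) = (z - 5)^2*(z^3 - 3*z^2 + 2*z) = z*(z - 5)^2*(z^2 - 3*z + 2) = z*(z - 5)^2*(z - 1)*(z - 2)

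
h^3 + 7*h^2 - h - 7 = (h - 1)*(h + 1)*(h + 7)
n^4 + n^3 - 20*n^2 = n^2*(n - 4)*(n + 5)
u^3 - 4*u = u*(u - 2)*(u + 2)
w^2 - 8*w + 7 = (w - 7)*(w - 1)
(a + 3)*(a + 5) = a^2 + 8*a + 15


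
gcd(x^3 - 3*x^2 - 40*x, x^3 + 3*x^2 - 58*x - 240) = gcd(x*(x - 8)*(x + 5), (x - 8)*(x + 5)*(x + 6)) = x^2 - 3*x - 40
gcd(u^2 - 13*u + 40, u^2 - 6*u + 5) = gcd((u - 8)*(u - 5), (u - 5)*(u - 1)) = u - 5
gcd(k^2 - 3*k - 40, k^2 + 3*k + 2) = 1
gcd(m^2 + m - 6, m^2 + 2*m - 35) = 1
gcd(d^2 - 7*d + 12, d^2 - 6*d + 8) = d - 4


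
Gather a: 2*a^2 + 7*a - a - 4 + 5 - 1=2*a^2 + 6*a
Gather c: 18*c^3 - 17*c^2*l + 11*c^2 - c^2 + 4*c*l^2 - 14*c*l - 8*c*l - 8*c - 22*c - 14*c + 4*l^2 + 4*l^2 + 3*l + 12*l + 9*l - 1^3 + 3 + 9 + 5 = 18*c^3 + c^2*(10 - 17*l) + c*(4*l^2 - 22*l - 44) + 8*l^2 + 24*l + 16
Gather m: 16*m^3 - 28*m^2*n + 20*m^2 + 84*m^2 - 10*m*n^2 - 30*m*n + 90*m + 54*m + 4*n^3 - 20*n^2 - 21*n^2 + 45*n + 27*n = 16*m^3 + m^2*(104 - 28*n) + m*(-10*n^2 - 30*n + 144) + 4*n^3 - 41*n^2 + 72*n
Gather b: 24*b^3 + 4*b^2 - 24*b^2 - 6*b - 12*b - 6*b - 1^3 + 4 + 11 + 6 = 24*b^3 - 20*b^2 - 24*b + 20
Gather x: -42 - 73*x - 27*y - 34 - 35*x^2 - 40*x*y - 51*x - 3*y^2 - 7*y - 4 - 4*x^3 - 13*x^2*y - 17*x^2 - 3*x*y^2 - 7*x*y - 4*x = -4*x^3 + x^2*(-13*y - 52) + x*(-3*y^2 - 47*y - 128) - 3*y^2 - 34*y - 80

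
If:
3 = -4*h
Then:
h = -3/4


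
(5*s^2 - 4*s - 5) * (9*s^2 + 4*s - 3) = 45*s^4 - 16*s^3 - 76*s^2 - 8*s + 15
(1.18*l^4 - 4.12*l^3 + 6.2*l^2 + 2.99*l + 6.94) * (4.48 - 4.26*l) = -5.0268*l^5 + 22.8376*l^4 - 44.8696*l^3 + 15.0386*l^2 - 16.1692*l + 31.0912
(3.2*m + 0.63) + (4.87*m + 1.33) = 8.07*m + 1.96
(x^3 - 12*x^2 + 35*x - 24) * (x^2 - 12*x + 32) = x^5 - 24*x^4 + 211*x^3 - 828*x^2 + 1408*x - 768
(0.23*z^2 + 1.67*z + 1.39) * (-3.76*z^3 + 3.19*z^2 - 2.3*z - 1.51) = -0.8648*z^5 - 5.5455*z^4 - 0.4281*z^3 + 0.2458*z^2 - 5.7187*z - 2.0989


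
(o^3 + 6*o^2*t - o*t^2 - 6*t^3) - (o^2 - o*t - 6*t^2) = o^3 + 6*o^2*t - o^2 - o*t^2 + o*t - 6*t^3 + 6*t^2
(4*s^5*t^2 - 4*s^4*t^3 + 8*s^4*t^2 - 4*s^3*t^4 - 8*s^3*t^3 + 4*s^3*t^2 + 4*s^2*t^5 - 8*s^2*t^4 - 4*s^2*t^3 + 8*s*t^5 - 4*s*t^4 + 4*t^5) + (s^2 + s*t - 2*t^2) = 4*s^5*t^2 - 4*s^4*t^3 + 8*s^4*t^2 - 4*s^3*t^4 - 8*s^3*t^3 + 4*s^3*t^2 + 4*s^2*t^5 - 8*s^2*t^4 - 4*s^2*t^3 + s^2 + 8*s*t^5 - 4*s*t^4 + s*t + 4*t^5 - 2*t^2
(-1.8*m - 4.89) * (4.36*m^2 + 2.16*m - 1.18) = -7.848*m^3 - 25.2084*m^2 - 8.4384*m + 5.7702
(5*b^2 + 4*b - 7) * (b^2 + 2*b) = 5*b^4 + 14*b^3 + b^2 - 14*b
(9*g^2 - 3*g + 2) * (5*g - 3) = 45*g^3 - 42*g^2 + 19*g - 6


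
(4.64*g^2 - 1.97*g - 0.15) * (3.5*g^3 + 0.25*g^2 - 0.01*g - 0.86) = 16.24*g^5 - 5.735*g^4 - 1.0639*g^3 - 4.0082*g^2 + 1.6957*g + 0.129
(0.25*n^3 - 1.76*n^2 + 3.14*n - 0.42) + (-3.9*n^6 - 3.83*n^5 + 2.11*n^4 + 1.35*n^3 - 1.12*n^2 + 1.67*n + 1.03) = -3.9*n^6 - 3.83*n^5 + 2.11*n^4 + 1.6*n^3 - 2.88*n^2 + 4.81*n + 0.61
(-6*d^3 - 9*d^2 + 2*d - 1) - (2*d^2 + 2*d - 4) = -6*d^3 - 11*d^2 + 3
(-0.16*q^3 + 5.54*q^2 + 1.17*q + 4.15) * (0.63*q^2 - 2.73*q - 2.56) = -0.1008*q^5 + 3.927*q^4 - 13.9775*q^3 - 14.762*q^2 - 14.3247*q - 10.624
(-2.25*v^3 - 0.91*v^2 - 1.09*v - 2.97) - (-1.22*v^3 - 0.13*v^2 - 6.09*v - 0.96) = -1.03*v^3 - 0.78*v^2 + 5.0*v - 2.01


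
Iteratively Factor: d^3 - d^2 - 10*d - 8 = (d + 1)*(d^2 - 2*d - 8) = (d - 4)*(d + 1)*(d + 2)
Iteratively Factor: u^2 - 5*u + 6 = (u - 3)*(u - 2)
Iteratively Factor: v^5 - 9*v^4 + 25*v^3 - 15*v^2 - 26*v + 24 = (v - 4)*(v^4 - 5*v^3 + 5*v^2 + 5*v - 6) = (v - 4)*(v + 1)*(v^3 - 6*v^2 + 11*v - 6) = (v - 4)*(v - 1)*(v + 1)*(v^2 - 5*v + 6) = (v - 4)*(v - 3)*(v - 1)*(v + 1)*(v - 2)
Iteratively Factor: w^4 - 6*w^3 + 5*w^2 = (w)*(w^3 - 6*w^2 + 5*w) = w^2*(w^2 - 6*w + 5) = w^2*(w - 5)*(w - 1)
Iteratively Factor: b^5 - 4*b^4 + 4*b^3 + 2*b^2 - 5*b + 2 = (b - 1)*(b^4 - 3*b^3 + b^2 + 3*b - 2) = (b - 1)^2*(b^3 - 2*b^2 - b + 2) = (b - 1)^2*(b + 1)*(b^2 - 3*b + 2) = (b - 1)^3*(b + 1)*(b - 2)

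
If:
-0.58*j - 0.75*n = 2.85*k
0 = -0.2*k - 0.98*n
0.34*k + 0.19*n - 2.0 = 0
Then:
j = -30.87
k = 6.64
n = -1.36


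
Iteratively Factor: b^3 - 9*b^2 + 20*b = (b - 4)*(b^2 - 5*b) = b*(b - 4)*(b - 5)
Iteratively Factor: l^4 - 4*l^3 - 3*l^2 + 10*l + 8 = (l - 2)*(l^3 - 2*l^2 - 7*l - 4) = (l - 2)*(l + 1)*(l^2 - 3*l - 4) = (l - 4)*(l - 2)*(l + 1)*(l + 1)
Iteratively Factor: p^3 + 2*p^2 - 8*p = (p - 2)*(p^2 + 4*p) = p*(p - 2)*(p + 4)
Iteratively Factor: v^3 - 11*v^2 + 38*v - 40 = (v - 4)*(v^2 - 7*v + 10) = (v - 4)*(v - 2)*(v - 5)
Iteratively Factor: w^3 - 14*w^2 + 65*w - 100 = (w - 5)*(w^2 - 9*w + 20) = (w - 5)*(w - 4)*(w - 5)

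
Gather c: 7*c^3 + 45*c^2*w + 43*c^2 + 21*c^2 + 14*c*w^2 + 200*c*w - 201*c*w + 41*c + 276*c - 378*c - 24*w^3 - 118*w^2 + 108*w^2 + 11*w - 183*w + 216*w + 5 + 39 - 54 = 7*c^3 + c^2*(45*w + 64) + c*(14*w^2 - w - 61) - 24*w^3 - 10*w^2 + 44*w - 10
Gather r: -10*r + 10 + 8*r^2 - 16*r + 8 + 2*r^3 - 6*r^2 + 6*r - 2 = 2*r^3 + 2*r^2 - 20*r + 16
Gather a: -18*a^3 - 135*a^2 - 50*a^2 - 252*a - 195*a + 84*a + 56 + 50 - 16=-18*a^3 - 185*a^2 - 363*a + 90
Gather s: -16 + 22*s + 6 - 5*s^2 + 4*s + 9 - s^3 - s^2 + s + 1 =-s^3 - 6*s^2 + 27*s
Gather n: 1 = 1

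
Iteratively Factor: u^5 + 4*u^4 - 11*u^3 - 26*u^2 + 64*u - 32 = (u - 1)*(u^4 + 5*u^3 - 6*u^2 - 32*u + 32) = (u - 2)*(u - 1)*(u^3 + 7*u^2 + 8*u - 16) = (u - 2)*(u - 1)*(u + 4)*(u^2 + 3*u - 4) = (u - 2)*(u - 1)*(u + 4)^2*(u - 1)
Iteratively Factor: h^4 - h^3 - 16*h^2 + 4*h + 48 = (h + 2)*(h^3 - 3*h^2 - 10*h + 24) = (h - 2)*(h + 2)*(h^2 - h - 12) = (h - 4)*(h - 2)*(h + 2)*(h + 3)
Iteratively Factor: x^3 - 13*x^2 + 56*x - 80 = (x - 4)*(x^2 - 9*x + 20) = (x - 5)*(x - 4)*(x - 4)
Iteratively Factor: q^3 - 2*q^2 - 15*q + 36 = (q + 4)*(q^2 - 6*q + 9) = (q - 3)*(q + 4)*(q - 3)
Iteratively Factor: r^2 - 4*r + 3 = (r - 1)*(r - 3)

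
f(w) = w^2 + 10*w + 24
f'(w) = 2*w + 10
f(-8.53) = 11.46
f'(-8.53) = -7.06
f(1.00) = 35.00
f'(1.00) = 12.00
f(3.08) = 64.29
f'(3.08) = 16.16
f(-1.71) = 9.82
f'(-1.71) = 6.58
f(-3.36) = 1.69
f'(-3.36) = 3.28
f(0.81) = 32.76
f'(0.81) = 11.62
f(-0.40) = 20.16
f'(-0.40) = 9.20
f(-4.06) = -0.12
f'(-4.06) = 1.88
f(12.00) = 288.00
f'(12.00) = 34.00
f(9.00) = 195.00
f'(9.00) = 28.00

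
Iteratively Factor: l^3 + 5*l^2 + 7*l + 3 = (l + 3)*(l^2 + 2*l + 1) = (l + 1)*(l + 3)*(l + 1)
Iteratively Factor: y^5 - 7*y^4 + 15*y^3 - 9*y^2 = (y - 3)*(y^4 - 4*y^3 + 3*y^2) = (y - 3)*(y - 1)*(y^3 - 3*y^2) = y*(y - 3)*(y - 1)*(y^2 - 3*y) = y*(y - 3)^2*(y - 1)*(y)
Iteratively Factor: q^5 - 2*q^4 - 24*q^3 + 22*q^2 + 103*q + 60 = (q + 4)*(q^4 - 6*q^3 + 22*q + 15) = (q - 5)*(q + 4)*(q^3 - q^2 - 5*q - 3) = (q - 5)*(q - 3)*(q + 4)*(q^2 + 2*q + 1) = (q - 5)*(q - 3)*(q + 1)*(q + 4)*(q + 1)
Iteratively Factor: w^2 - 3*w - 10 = (w + 2)*(w - 5)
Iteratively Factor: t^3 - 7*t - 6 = (t + 2)*(t^2 - 2*t - 3) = (t + 1)*(t + 2)*(t - 3)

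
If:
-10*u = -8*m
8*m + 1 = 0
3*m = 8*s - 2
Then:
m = -1/8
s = 13/64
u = -1/10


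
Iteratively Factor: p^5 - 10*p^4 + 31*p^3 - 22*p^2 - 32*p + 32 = (p + 1)*(p^4 - 11*p^3 + 42*p^2 - 64*p + 32) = (p - 1)*(p + 1)*(p^3 - 10*p^2 + 32*p - 32) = (p - 2)*(p - 1)*(p + 1)*(p^2 - 8*p + 16) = (p - 4)*(p - 2)*(p - 1)*(p + 1)*(p - 4)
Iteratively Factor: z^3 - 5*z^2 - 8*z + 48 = (z + 3)*(z^2 - 8*z + 16) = (z - 4)*(z + 3)*(z - 4)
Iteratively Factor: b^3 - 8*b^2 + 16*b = (b)*(b^2 - 8*b + 16) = b*(b - 4)*(b - 4)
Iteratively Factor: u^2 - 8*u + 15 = (u - 3)*(u - 5)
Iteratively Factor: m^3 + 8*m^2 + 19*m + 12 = (m + 1)*(m^2 + 7*m + 12) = (m + 1)*(m + 4)*(m + 3)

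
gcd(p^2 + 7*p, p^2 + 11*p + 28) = p + 7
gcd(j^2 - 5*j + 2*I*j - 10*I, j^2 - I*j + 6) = j + 2*I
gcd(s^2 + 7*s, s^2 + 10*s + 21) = s + 7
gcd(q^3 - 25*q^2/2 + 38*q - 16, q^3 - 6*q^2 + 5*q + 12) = q - 4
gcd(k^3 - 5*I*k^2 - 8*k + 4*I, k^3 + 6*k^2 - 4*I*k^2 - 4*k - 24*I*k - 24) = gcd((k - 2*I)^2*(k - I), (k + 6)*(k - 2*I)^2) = k^2 - 4*I*k - 4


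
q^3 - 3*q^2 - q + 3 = (q - 3)*(q - 1)*(q + 1)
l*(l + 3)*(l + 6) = l^3 + 9*l^2 + 18*l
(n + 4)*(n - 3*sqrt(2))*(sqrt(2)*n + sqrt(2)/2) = sqrt(2)*n^3 - 6*n^2 + 9*sqrt(2)*n^2/2 - 27*n + 2*sqrt(2)*n - 12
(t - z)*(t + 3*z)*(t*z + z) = t^3*z + 2*t^2*z^2 + t^2*z - 3*t*z^3 + 2*t*z^2 - 3*z^3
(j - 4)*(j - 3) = j^2 - 7*j + 12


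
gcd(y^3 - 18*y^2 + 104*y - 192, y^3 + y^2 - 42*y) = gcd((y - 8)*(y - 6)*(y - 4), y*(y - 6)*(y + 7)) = y - 6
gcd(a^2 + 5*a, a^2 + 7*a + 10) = a + 5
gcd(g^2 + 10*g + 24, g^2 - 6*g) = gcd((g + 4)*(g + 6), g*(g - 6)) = 1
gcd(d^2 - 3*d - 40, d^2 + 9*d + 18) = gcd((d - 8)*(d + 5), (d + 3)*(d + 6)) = 1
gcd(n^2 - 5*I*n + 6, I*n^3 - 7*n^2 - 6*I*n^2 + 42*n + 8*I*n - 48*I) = 1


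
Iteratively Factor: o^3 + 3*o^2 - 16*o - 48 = (o + 4)*(o^2 - o - 12) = (o + 3)*(o + 4)*(o - 4)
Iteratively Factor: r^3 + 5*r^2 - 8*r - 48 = (r - 3)*(r^2 + 8*r + 16) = (r - 3)*(r + 4)*(r + 4)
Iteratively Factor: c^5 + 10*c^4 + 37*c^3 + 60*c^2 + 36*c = (c + 3)*(c^4 + 7*c^3 + 16*c^2 + 12*c) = (c + 2)*(c + 3)*(c^3 + 5*c^2 + 6*c) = (c + 2)^2*(c + 3)*(c^2 + 3*c) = c*(c + 2)^2*(c + 3)*(c + 3)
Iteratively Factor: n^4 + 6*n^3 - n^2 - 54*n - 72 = (n + 2)*(n^3 + 4*n^2 - 9*n - 36) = (n - 3)*(n + 2)*(n^2 + 7*n + 12) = (n - 3)*(n + 2)*(n + 3)*(n + 4)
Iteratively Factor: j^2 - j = (j)*(j - 1)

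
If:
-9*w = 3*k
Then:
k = -3*w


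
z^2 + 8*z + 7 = (z + 1)*(z + 7)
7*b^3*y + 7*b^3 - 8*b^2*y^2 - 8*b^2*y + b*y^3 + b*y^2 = (-7*b + y)*(-b + y)*(b*y + b)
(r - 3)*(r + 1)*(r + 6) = r^3 + 4*r^2 - 15*r - 18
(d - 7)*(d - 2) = d^2 - 9*d + 14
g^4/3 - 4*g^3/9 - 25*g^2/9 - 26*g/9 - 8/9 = (g/3 + 1/3)*(g - 4)*(g + 2/3)*(g + 1)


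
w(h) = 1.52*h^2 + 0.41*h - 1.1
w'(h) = 3.04*h + 0.41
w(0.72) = -0.02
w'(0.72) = 2.60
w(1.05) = 1.01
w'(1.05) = 3.60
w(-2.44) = 6.95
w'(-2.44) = -7.01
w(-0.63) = -0.76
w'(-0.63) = -1.51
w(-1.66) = 2.41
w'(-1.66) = -4.64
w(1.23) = 1.70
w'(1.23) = 4.15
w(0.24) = -0.91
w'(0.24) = 1.14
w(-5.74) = 46.63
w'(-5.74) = -17.04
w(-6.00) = 51.16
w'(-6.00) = -17.83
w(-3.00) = 11.35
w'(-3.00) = -8.71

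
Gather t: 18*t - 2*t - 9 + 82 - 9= 16*t + 64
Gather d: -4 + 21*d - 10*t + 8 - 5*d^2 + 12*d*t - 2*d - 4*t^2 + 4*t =-5*d^2 + d*(12*t + 19) - 4*t^2 - 6*t + 4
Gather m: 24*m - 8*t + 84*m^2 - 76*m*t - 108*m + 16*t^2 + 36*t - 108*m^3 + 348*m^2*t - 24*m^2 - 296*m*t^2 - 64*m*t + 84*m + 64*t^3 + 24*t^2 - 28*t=-108*m^3 + m^2*(348*t + 60) + m*(-296*t^2 - 140*t) + 64*t^3 + 40*t^2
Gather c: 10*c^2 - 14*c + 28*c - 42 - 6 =10*c^2 + 14*c - 48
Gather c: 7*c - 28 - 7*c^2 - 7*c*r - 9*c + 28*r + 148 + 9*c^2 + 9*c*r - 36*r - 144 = 2*c^2 + c*(2*r - 2) - 8*r - 24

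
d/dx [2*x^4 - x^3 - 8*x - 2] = 8*x^3 - 3*x^2 - 8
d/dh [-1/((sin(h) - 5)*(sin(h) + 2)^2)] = (3*sin(h) - 8)*cos(h)/((sin(h) - 5)^2*(sin(h) + 2)^3)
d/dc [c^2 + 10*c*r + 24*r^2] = 2*c + 10*r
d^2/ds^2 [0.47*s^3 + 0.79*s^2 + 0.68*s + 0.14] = 2.82*s + 1.58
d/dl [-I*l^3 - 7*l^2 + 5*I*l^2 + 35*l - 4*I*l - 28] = -3*I*l^2 - l*(14 - 10*I) + 35 - 4*I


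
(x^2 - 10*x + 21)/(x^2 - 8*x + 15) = (x - 7)/(x - 5)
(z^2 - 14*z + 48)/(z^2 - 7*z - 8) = (z - 6)/(z + 1)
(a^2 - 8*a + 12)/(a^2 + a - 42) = (a - 2)/(a + 7)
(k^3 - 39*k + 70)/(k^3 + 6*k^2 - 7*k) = (k^2 - 7*k + 10)/(k*(k - 1))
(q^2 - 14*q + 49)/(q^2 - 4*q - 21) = (q - 7)/(q + 3)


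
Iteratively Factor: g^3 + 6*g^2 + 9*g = (g)*(g^2 + 6*g + 9) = g*(g + 3)*(g + 3)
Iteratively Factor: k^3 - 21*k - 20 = (k + 1)*(k^2 - k - 20) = (k + 1)*(k + 4)*(k - 5)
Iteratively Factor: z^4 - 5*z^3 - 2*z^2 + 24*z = (z)*(z^3 - 5*z^2 - 2*z + 24) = z*(z + 2)*(z^2 - 7*z + 12) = z*(z - 3)*(z + 2)*(z - 4)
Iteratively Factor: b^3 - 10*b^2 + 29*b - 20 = (b - 5)*(b^2 - 5*b + 4) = (b - 5)*(b - 4)*(b - 1)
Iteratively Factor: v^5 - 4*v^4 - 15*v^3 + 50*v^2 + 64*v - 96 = (v - 4)*(v^4 - 15*v^2 - 10*v + 24) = (v - 4)*(v - 1)*(v^3 + v^2 - 14*v - 24) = (v - 4)*(v - 1)*(v + 3)*(v^2 - 2*v - 8) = (v - 4)*(v - 1)*(v + 2)*(v + 3)*(v - 4)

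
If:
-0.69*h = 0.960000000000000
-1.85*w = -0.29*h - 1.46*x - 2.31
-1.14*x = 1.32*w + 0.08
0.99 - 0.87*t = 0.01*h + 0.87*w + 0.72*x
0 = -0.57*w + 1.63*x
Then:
No Solution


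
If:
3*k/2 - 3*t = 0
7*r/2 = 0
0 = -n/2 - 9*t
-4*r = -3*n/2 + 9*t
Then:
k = 0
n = 0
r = 0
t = 0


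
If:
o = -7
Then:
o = -7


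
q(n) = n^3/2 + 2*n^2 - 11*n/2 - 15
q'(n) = 3*n^2/2 + 4*n - 11/2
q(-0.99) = -8.08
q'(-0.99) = -7.99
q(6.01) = 132.73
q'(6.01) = 72.72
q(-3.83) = 7.31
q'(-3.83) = 1.18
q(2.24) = -11.67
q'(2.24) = 10.99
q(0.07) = -15.38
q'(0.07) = -5.21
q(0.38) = -16.77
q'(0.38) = -3.76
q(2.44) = -9.25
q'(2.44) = 13.19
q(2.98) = -0.40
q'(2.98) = 19.74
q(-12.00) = -525.00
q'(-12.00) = 162.50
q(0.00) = -15.00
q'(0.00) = -5.50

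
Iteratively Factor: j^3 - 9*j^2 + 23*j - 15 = (j - 5)*(j^2 - 4*j + 3) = (j - 5)*(j - 3)*(j - 1)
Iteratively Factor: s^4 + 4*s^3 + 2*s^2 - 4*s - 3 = (s - 1)*(s^3 + 5*s^2 + 7*s + 3) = (s - 1)*(s + 3)*(s^2 + 2*s + 1) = (s - 1)*(s + 1)*(s + 3)*(s + 1)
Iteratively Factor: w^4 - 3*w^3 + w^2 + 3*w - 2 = (w + 1)*(w^3 - 4*w^2 + 5*w - 2) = (w - 2)*(w + 1)*(w^2 - 2*w + 1) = (w - 2)*(w - 1)*(w + 1)*(w - 1)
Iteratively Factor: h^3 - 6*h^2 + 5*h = (h - 1)*(h^2 - 5*h) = (h - 5)*(h - 1)*(h)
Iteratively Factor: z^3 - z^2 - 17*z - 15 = (z + 1)*(z^2 - 2*z - 15) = (z - 5)*(z + 1)*(z + 3)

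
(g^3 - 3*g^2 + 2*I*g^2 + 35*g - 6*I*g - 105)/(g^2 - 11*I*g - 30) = (g^2 + g*(-3 + 7*I) - 21*I)/(g - 6*I)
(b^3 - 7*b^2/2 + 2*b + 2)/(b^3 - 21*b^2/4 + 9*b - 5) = 2*(2*b + 1)/(4*b - 5)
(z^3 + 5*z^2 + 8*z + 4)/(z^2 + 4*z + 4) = z + 1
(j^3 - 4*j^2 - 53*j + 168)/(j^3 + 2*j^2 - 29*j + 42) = (j - 8)/(j - 2)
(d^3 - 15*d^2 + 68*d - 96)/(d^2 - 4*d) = d - 11 + 24/d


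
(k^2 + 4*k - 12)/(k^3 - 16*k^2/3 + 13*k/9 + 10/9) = 9*(k^2 + 4*k - 12)/(9*k^3 - 48*k^2 + 13*k + 10)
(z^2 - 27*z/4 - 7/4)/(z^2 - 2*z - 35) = (z + 1/4)/(z + 5)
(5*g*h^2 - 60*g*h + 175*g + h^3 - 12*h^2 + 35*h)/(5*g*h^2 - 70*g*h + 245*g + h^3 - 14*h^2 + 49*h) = (h - 5)/(h - 7)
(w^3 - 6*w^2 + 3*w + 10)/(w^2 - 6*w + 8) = (w^2 - 4*w - 5)/(w - 4)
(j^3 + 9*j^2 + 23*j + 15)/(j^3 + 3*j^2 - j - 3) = (j + 5)/(j - 1)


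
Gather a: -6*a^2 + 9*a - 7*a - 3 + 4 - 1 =-6*a^2 + 2*a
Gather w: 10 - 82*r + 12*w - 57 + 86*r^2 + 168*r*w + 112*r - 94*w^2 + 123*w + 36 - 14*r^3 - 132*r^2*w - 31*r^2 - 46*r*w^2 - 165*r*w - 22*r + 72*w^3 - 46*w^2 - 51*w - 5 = -14*r^3 + 55*r^2 + 8*r + 72*w^3 + w^2*(-46*r - 140) + w*(-132*r^2 + 3*r + 84) - 16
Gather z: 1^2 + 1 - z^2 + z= -z^2 + z + 2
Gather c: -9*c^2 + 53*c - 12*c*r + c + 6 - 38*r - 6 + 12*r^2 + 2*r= -9*c^2 + c*(54 - 12*r) + 12*r^2 - 36*r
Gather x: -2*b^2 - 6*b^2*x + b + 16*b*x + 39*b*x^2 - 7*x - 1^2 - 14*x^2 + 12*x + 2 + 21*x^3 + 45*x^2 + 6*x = -2*b^2 + b + 21*x^3 + x^2*(39*b + 31) + x*(-6*b^2 + 16*b + 11) + 1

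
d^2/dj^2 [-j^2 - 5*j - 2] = -2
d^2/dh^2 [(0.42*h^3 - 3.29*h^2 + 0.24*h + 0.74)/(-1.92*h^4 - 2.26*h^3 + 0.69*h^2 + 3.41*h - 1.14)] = (-3.096576*h^9 + 72.769536*h^8 + 71.7004800000001*h^7 - 68.703488*h^6 + 159.348456*h^5 - 42.605892*h^4 - 100.157862*h^3 + 84.283728*h^2 - 3.415356*h - 11.68834)/(7.077888*h^12 + 24.993792*h^11 + 21.788928*h^10 - 44.132984*h^9 - 84.00294*h^8 + 7.762746*h^7 + 106.961031*h^6 + 18.518871*h^5 - 67.669353*h^4 - 14.746697*h^3 + 37.07793*h^2 - 13.294908*h + 1.481544)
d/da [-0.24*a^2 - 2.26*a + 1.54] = -0.48*a - 2.26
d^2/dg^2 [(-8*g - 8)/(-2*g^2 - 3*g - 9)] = 16*((g + 1)*(4*g + 3)^2 - (6*g + 5)*(2*g^2 + 3*g + 9))/(2*g^2 + 3*g + 9)^3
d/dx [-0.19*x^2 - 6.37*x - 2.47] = -0.38*x - 6.37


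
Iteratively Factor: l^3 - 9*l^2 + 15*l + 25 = (l - 5)*(l^2 - 4*l - 5) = (l - 5)*(l + 1)*(l - 5)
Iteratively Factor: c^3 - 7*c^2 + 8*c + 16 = (c - 4)*(c^2 - 3*c - 4) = (c - 4)^2*(c + 1)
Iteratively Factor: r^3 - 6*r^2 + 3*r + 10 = (r - 2)*(r^2 - 4*r - 5) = (r - 5)*(r - 2)*(r + 1)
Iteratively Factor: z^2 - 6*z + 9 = (z - 3)*(z - 3)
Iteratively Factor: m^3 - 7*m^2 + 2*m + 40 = (m - 4)*(m^2 - 3*m - 10) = (m - 4)*(m + 2)*(m - 5)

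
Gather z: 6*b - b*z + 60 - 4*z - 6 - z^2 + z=6*b - z^2 + z*(-b - 3) + 54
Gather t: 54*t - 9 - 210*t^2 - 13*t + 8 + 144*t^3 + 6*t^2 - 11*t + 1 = 144*t^3 - 204*t^2 + 30*t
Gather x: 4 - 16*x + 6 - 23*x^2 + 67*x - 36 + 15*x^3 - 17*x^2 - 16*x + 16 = 15*x^3 - 40*x^2 + 35*x - 10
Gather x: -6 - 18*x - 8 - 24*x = -42*x - 14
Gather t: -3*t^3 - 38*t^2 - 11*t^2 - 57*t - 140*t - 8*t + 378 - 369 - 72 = -3*t^3 - 49*t^2 - 205*t - 63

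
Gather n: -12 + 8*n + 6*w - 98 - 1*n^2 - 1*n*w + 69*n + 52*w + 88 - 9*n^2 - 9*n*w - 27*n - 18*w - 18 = -10*n^2 + n*(50 - 10*w) + 40*w - 40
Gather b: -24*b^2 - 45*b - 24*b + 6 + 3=-24*b^2 - 69*b + 9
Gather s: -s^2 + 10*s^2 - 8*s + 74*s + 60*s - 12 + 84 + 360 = 9*s^2 + 126*s + 432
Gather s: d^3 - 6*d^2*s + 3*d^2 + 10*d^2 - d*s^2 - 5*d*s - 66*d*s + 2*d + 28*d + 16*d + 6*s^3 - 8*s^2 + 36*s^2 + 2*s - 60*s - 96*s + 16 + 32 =d^3 + 13*d^2 + 46*d + 6*s^3 + s^2*(28 - d) + s*(-6*d^2 - 71*d - 154) + 48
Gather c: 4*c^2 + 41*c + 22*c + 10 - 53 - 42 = 4*c^2 + 63*c - 85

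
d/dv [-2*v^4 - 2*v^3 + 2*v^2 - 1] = 2*v*(-4*v^2 - 3*v + 2)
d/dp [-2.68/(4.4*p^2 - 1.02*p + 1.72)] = (23.584*p - 2.7336)/(4.4*p^2 - 1.02*p + 1.72)^2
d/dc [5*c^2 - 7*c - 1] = 10*c - 7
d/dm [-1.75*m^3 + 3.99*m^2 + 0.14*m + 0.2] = -5.25*m^2 + 7.98*m + 0.14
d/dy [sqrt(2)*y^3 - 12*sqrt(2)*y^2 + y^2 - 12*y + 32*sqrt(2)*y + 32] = 3*sqrt(2)*y^2 - 24*sqrt(2)*y + 2*y - 12 + 32*sqrt(2)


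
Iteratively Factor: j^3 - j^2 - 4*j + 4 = (j + 2)*(j^2 - 3*j + 2) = (j - 1)*(j + 2)*(j - 2)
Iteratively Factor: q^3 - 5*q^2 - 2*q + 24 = (q - 4)*(q^2 - q - 6) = (q - 4)*(q + 2)*(q - 3)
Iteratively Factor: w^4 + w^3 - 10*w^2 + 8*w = (w - 2)*(w^3 + 3*w^2 - 4*w) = w*(w - 2)*(w^2 + 3*w - 4) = w*(w - 2)*(w - 1)*(w + 4)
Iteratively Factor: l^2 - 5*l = (l - 5)*(l)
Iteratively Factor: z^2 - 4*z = (z - 4)*(z)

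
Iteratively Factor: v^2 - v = (v)*(v - 1)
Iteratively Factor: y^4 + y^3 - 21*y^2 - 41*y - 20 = (y - 5)*(y^3 + 6*y^2 + 9*y + 4) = (y - 5)*(y + 1)*(y^2 + 5*y + 4) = (y - 5)*(y + 1)^2*(y + 4)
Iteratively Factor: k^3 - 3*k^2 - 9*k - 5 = (k + 1)*(k^2 - 4*k - 5) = (k + 1)^2*(k - 5)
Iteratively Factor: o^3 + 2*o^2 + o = (o + 1)*(o^2 + o) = o*(o + 1)*(o + 1)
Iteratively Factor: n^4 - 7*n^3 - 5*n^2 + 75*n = (n)*(n^3 - 7*n^2 - 5*n + 75) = n*(n - 5)*(n^2 - 2*n - 15) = n*(n - 5)*(n + 3)*(n - 5)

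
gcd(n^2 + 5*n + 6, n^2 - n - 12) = n + 3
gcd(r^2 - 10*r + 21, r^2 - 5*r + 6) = r - 3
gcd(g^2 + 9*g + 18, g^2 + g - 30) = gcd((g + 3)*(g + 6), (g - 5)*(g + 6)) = g + 6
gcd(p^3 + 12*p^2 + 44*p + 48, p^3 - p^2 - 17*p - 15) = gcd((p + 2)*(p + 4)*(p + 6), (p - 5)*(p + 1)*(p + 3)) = 1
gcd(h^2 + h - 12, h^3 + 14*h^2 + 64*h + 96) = h + 4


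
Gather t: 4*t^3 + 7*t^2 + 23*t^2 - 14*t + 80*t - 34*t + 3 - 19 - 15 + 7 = 4*t^3 + 30*t^2 + 32*t - 24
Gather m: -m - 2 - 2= -m - 4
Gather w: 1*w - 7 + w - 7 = 2*w - 14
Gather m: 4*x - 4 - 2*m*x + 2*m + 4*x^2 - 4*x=m*(2 - 2*x) + 4*x^2 - 4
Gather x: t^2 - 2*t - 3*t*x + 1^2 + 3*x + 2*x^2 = t^2 - 2*t + 2*x^2 + x*(3 - 3*t) + 1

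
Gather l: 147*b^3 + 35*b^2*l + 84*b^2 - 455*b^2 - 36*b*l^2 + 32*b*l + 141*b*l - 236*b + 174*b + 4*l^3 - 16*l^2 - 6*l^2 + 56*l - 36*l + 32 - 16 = 147*b^3 - 371*b^2 - 62*b + 4*l^3 + l^2*(-36*b - 22) + l*(35*b^2 + 173*b + 20) + 16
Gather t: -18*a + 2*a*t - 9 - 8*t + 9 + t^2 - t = -18*a + t^2 + t*(2*a - 9)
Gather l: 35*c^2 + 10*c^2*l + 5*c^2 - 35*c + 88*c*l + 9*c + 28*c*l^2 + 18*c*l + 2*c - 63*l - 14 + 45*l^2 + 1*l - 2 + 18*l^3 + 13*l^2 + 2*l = 40*c^2 - 24*c + 18*l^3 + l^2*(28*c + 58) + l*(10*c^2 + 106*c - 60) - 16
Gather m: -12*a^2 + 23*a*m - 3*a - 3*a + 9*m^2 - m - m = -12*a^2 - 6*a + 9*m^2 + m*(23*a - 2)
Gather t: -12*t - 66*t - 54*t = -132*t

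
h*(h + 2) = h^2 + 2*h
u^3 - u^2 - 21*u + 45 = (u - 3)^2*(u + 5)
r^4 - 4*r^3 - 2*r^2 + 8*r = r*(r - 4)*(r - sqrt(2))*(r + sqrt(2))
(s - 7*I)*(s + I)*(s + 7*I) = s^3 + I*s^2 + 49*s + 49*I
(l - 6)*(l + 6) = l^2 - 36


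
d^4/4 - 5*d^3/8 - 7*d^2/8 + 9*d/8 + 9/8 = (d/2 + 1/2)^2*(d - 3)*(d - 3/2)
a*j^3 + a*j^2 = j^2*(a*j + a)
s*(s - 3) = s^2 - 3*s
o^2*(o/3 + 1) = o^3/3 + o^2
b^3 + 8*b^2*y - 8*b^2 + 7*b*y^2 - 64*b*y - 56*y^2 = (b - 8)*(b + y)*(b + 7*y)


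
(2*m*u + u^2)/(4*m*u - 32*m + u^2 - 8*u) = u*(2*m + u)/(4*m*u - 32*m + u^2 - 8*u)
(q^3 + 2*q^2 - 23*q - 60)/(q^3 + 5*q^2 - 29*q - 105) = (q + 4)/(q + 7)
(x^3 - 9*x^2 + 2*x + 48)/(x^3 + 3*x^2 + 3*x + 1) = (x^3 - 9*x^2 + 2*x + 48)/(x^3 + 3*x^2 + 3*x + 1)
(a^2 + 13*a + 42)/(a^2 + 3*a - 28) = (a + 6)/(a - 4)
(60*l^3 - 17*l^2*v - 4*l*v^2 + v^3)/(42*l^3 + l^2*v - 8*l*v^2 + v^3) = (-20*l^2 - l*v + v^2)/(-14*l^2 - 5*l*v + v^2)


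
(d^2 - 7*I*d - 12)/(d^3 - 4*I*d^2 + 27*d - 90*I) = (d - 4*I)/(d^2 - I*d + 30)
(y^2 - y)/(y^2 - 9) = y*(y - 1)/(y^2 - 9)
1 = 1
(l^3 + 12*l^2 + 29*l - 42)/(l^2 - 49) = (l^2 + 5*l - 6)/(l - 7)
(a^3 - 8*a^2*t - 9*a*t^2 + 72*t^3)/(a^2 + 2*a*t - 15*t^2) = (a^2 - 5*a*t - 24*t^2)/(a + 5*t)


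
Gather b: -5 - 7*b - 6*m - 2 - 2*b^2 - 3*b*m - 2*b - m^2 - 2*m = -2*b^2 + b*(-3*m - 9) - m^2 - 8*m - 7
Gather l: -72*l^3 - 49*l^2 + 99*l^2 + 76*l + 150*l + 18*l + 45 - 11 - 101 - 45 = -72*l^3 + 50*l^2 + 244*l - 112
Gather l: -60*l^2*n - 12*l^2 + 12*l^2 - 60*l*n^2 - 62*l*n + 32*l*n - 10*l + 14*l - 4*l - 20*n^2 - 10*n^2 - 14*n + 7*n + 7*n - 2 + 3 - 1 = -60*l^2*n + l*(-60*n^2 - 30*n) - 30*n^2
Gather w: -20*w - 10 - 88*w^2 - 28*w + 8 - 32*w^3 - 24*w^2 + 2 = -32*w^3 - 112*w^2 - 48*w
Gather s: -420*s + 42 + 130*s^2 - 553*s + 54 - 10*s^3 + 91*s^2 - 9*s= -10*s^3 + 221*s^2 - 982*s + 96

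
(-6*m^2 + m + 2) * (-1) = 6*m^2 - m - 2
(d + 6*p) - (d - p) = 7*p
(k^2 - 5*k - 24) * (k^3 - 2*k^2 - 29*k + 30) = k^5 - 7*k^4 - 43*k^3 + 223*k^2 + 546*k - 720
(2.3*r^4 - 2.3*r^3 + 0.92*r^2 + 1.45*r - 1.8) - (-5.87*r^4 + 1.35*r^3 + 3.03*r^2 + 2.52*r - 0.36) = 8.17*r^4 - 3.65*r^3 - 2.11*r^2 - 1.07*r - 1.44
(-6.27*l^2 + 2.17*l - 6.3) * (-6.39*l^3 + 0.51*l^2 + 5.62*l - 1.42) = 40.0653*l^5 - 17.064*l^4 + 6.12629999999999*l^3 + 17.8858*l^2 - 38.4874*l + 8.946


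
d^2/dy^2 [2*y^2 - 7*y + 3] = 4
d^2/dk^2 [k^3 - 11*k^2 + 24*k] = 6*k - 22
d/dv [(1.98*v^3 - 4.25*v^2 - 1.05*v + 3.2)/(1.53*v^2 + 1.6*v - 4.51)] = (3.0294*v^4 + 6.336*v^3 - 31.9829*v^2 + 28.543*v - 0.384500000000001)/(2.3409*v^4 + 4.896*v^3 - 11.2406*v^2 - 14.432*v + 20.3401)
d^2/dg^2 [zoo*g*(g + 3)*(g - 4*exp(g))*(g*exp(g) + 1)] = zoo*(g^4*exp(g) + g^3*exp(2*g) + g^3*exp(g) + g^2*exp(2*g) + g^2*exp(g) + g*exp(2*g) + g*exp(g) + g + exp(2*g) + exp(g) + 1)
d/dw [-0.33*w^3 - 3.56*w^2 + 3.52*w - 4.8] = -0.99*w^2 - 7.12*w + 3.52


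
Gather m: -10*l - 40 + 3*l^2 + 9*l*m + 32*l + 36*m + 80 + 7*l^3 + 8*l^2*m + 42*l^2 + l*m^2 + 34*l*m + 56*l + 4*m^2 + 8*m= 7*l^3 + 45*l^2 + 78*l + m^2*(l + 4) + m*(8*l^2 + 43*l + 44) + 40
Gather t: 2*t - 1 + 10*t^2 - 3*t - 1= 10*t^2 - t - 2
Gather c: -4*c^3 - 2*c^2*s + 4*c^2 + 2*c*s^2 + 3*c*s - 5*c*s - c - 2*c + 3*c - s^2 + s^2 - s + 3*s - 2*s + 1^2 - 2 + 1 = -4*c^3 + c^2*(4 - 2*s) + c*(2*s^2 - 2*s)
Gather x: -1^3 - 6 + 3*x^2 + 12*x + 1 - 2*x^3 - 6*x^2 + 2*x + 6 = -2*x^3 - 3*x^2 + 14*x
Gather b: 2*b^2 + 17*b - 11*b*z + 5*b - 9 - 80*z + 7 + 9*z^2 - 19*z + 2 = 2*b^2 + b*(22 - 11*z) + 9*z^2 - 99*z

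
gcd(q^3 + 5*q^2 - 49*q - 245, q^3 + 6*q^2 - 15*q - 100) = q + 5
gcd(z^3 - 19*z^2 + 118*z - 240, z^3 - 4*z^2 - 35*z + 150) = z - 5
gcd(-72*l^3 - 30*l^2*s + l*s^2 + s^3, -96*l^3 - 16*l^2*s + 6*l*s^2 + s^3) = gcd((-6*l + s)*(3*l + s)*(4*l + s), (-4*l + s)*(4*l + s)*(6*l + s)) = 4*l + s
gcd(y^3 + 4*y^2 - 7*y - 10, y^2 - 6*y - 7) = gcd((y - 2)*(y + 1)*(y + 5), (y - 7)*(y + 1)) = y + 1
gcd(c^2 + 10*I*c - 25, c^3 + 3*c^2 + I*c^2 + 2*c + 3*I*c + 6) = 1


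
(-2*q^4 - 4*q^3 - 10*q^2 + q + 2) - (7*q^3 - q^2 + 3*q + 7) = -2*q^4 - 11*q^3 - 9*q^2 - 2*q - 5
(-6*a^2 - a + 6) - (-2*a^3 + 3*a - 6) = 2*a^3 - 6*a^2 - 4*a + 12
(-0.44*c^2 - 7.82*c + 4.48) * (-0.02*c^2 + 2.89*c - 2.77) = 0.0088*c^4 - 1.1152*c^3 - 21.4706*c^2 + 34.6086*c - 12.4096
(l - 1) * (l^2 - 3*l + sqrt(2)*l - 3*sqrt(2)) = l^3 - 4*l^2 + sqrt(2)*l^2 - 4*sqrt(2)*l + 3*l + 3*sqrt(2)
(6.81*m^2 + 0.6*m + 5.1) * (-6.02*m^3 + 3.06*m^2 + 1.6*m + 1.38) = -40.9962*m^5 + 17.2266*m^4 - 17.97*m^3 + 25.9638*m^2 + 8.988*m + 7.038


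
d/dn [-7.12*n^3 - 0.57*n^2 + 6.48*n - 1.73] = -21.36*n^2 - 1.14*n + 6.48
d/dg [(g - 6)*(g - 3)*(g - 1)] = 3*g^2 - 20*g + 27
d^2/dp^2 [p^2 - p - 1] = 2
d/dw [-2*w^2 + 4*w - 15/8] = 4 - 4*w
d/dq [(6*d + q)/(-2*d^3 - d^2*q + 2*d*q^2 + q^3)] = (-2*d^3 - d^2*q + 2*d*q^2 + q^3 - (6*d + q)*(-d^2 + 4*d*q + 3*q^2))/(2*d^3 + d^2*q - 2*d*q^2 - q^3)^2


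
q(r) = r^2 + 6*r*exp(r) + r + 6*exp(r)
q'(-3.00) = -5.30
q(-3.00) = 5.40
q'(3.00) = 609.57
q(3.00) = 494.05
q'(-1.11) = 0.54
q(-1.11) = -0.10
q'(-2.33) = -3.85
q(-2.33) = 2.32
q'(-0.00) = 13.00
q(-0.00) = 6.00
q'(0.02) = 13.40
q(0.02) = 6.26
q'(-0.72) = 3.30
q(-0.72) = 0.62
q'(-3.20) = -5.69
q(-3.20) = 6.50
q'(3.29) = 859.57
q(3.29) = 705.05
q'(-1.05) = 0.89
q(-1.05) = -0.05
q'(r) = 6*r*exp(r) + 2*r + 12*exp(r) + 1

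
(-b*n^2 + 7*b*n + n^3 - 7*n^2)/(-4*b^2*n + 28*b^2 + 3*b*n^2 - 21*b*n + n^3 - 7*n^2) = n/(4*b + n)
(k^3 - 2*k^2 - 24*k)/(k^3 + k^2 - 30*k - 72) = k/(k + 3)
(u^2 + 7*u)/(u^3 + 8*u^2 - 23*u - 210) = u/(u^2 + u - 30)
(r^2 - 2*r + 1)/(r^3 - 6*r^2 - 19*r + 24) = (r - 1)/(r^2 - 5*r - 24)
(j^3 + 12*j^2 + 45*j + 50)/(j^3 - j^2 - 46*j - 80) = (j + 5)/(j - 8)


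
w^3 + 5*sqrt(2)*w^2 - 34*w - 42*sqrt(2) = (w - 3*sqrt(2))*(w + sqrt(2))*(w + 7*sqrt(2))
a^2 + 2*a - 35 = (a - 5)*(a + 7)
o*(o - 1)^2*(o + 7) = o^4 + 5*o^3 - 13*o^2 + 7*o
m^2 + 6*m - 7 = (m - 1)*(m + 7)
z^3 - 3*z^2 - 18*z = z*(z - 6)*(z + 3)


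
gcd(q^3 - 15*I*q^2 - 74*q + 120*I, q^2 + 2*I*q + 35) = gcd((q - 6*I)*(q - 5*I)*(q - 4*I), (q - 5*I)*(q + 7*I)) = q - 5*I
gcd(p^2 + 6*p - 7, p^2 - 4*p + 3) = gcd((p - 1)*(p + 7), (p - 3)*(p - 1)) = p - 1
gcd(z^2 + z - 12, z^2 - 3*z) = z - 3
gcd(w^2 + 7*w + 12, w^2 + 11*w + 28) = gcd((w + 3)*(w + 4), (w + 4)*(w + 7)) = w + 4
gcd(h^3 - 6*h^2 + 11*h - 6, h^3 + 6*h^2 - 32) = h - 2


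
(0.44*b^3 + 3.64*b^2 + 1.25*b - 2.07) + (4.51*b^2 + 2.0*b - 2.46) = 0.44*b^3 + 8.15*b^2 + 3.25*b - 4.53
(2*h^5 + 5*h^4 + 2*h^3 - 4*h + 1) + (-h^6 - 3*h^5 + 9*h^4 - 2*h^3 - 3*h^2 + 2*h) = -h^6 - h^5 + 14*h^4 - 3*h^2 - 2*h + 1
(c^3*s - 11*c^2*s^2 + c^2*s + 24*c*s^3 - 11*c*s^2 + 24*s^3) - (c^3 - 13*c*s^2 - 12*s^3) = c^3*s - c^3 - 11*c^2*s^2 + c^2*s + 24*c*s^3 + 2*c*s^2 + 36*s^3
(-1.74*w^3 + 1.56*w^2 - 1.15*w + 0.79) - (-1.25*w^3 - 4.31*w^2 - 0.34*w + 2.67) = -0.49*w^3 + 5.87*w^2 - 0.81*w - 1.88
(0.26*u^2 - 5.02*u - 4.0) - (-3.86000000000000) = 0.26*u^2 - 5.02*u - 0.14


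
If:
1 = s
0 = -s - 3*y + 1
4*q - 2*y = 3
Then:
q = 3/4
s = 1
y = 0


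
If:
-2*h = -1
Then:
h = 1/2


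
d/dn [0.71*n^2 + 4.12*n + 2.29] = 1.42*n + 4.12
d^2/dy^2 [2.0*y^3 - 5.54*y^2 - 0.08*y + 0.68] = 12.0*y - 11.08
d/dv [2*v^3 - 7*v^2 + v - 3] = 6*v^2 - 14*v + 1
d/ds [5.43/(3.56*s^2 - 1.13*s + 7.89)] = (6.1359 - 38.6616*s)/(3.56*s^2 - 1.13*s + 7.89)^2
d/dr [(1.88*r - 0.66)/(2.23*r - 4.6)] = (33.01052 - 16.002926*r)/(2.23*r - 4.6)^3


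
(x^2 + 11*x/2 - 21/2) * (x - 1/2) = x^3 + 5*x^2 - 53*x/4 + 21/4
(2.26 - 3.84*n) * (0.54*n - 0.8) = -2.0736*n^2 + 4.2924*n - 1.808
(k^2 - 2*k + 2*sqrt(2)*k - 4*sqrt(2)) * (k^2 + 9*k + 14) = k^4 + 2*sqrt(2)*k^3 + 7*k^3 - 4*k^2 + 14*sqrt(2)*k^2 - 28*k - 8*sqrt(2)*k - 56*sqrt(2)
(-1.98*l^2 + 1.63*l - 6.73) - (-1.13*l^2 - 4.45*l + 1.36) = -0.85*l^2 + 6.08*l - 8.09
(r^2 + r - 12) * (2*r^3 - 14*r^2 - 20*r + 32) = 2*r^5 - 12*r^4 - 58*r^3 + 180*r^2 + 272*r - 384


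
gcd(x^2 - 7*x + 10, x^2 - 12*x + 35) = x - 5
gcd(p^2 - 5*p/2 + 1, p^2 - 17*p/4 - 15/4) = 1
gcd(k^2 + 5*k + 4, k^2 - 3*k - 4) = k + 1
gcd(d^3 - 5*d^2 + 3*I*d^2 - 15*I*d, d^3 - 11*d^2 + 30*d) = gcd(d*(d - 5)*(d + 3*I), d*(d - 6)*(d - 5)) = d^2 - 5*d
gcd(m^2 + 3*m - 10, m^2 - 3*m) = 1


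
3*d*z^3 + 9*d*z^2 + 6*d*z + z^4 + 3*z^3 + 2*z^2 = z*(3*d + z)*(z + 1)*(z + 2)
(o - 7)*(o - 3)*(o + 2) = o^3 - 8*o^2 + o + 42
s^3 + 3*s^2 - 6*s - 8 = (s - 2)*(s + 1)*(s + 4)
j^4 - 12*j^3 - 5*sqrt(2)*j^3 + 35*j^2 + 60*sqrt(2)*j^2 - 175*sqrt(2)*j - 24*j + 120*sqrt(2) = (j - 8)*(j - 3)*(j - 1)*(j - 5*sqrt(2))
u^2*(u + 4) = u^3 + 4*u^2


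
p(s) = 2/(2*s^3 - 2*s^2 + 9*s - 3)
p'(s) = 2*(-6*s^2 + 4*s - 9)/(2*s^3 - 2*s^2 + 9*s - 3)^2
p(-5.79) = -0.00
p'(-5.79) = -0.00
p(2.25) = 0.07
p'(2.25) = -0.07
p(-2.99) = -0.02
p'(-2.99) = -0.01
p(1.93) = 0.09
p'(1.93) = -0.10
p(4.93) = 0.01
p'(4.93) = -0.01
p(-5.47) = -0.00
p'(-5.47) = -0.00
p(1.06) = 0.30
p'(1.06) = -0.52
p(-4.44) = -0.01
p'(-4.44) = -0.00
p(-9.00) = 0.00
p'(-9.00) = 0.00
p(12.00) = 0.00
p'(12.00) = 0.00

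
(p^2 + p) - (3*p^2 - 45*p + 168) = -2*p^2 + 46*p - 168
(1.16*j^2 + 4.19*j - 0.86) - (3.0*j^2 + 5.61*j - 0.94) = -1.84*j^2 - 1.42*j + 0.08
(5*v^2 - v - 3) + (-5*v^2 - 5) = -v - 8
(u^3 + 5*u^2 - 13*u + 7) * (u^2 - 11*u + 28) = u^5 - 6*u^4 - 40*u^3 + 290*u^2 - 441*u + 196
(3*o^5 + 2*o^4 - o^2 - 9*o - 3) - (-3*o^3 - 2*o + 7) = 3*o^5 + 2*o^4 + 3*o^3 - o^2 - 7*o - 10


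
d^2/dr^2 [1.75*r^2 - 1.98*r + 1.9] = 3.50000000000000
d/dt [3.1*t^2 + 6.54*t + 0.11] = 6.2*t + 6.54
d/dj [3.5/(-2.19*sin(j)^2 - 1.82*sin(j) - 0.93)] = (15.33*sin(j) + 6.37)*cos(j)/(2.19*sin(j)^2 + 1.82*sin(j) + 0.93)^2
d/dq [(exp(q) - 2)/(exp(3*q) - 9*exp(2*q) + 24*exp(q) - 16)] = (-2*exp(2*q) + 7*exp(q) - 8)*exp(q)/(exp(5*q) - 14*exp(4*q) + 73*exp(3*q) - 172*exp(2*q) + 176*exp(q) - 64)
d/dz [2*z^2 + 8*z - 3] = 4*z + 8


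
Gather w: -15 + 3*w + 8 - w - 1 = 2*w - 8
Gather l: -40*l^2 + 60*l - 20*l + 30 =-40*l^2 + 40*l + 30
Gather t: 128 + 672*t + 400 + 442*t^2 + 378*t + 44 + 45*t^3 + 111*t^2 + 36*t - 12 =45*t^3 + 553*t^2 + 1086*t + 560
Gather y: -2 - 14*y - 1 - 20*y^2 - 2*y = -20*y^2 - 16*y - 3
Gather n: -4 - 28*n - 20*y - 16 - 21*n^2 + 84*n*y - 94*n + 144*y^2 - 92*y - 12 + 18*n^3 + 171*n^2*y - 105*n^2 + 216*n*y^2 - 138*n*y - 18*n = 18*n^3 + n^2*(171*y - 126) + n*(216*y^2 - 54*y - 140) + 144*y^2 - 112*y - 32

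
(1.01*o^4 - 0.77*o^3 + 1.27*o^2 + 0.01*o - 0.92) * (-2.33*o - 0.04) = -2.3533*o^5 + 1.7537*o^4 - 2.9283*o^3 - 0.0741*o^2 + 2.1432*o + 0.0368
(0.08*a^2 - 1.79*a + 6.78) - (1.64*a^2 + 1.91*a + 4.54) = -1.56*a^2 - 3.7*a + 2.24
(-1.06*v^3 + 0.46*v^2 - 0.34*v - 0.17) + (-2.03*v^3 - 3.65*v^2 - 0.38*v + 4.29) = -3.09*v^3 - 3.19*v^2 - 0.72*v + 4.12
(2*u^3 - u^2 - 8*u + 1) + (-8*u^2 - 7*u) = 2*u^3 - 9*u^2 - 15*u + 1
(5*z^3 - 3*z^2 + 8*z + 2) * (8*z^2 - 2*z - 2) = 40*z^5 - 34*z^4 + 60*z^3 + 6*z^2 - 20*z - 4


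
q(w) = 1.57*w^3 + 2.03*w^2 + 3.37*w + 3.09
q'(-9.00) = 348.34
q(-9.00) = -1007.34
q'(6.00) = 197.29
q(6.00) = 435.51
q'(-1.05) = 4.30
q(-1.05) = -0.03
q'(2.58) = 45.20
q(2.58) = 52.26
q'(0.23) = 4.55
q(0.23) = 3.99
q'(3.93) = 92.07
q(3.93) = 142.98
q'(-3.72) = 53.45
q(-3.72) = -62.18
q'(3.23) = 65.62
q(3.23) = 88.06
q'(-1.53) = 8.18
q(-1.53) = -2.94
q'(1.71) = 24.09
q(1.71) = 22.64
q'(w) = 4.71*w^2 + 4.06*w + 3.37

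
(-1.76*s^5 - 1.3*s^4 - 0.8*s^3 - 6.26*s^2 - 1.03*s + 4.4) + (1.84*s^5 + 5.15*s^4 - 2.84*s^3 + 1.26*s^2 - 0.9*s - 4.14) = 0.0800000000000001*s^5 + 3.85*s^4 - 3.64*s^3 - 5.0*s^2 - 1.93*s + 0.260000000000001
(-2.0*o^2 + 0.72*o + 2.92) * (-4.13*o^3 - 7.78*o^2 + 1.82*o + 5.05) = 8.26*o^5 + 12.5864*o^4 - 21.3012*o^3 - 31.5072*o^2 + 8.9504*o + 14.746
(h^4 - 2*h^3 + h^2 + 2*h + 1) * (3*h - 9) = 3*h^5 - 15*h^4 + 21*h^3 - 3*h^2 - 15*h - 9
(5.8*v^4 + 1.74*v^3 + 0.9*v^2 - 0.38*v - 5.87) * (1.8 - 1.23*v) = -7.134*v^5 + 8.2998*v^4 + 2.025*v^3 + 2.0874*v^2 + 6.5361*v - 10.566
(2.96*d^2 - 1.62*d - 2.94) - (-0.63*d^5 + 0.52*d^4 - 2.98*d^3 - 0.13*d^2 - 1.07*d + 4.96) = 0.63*d^5 - 0.52*d^4 + 2.98*d^3 + 3.09*d^2 - 0.55*d - 7.9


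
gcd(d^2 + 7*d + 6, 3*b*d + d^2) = 1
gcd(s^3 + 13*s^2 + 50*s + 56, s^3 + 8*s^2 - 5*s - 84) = s^2 + 11*s + 28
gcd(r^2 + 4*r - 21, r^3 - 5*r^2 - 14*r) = 1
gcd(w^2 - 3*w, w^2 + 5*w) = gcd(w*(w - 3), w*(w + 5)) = w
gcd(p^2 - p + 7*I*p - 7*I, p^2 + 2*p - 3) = p - 1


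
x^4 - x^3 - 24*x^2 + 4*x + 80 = (x - 5)*(x - 2)*(x + 2)*(x + 4)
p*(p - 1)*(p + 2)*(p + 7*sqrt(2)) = p^4 + p^3 + 7*sqrt(2)*p^3 - 2*p^2 + 7*sqrt(2)*p^2 - 14*sqrt(2)*p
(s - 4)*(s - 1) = s^2 - 5*s + 4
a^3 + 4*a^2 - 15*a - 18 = (a - 3)*(a + 1)*(a + 6)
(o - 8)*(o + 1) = o^2 - 7*o - 8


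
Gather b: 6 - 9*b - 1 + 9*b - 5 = 0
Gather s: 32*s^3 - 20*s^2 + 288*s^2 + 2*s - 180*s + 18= 32*s^3 + 268*s^2 - 178*s + 18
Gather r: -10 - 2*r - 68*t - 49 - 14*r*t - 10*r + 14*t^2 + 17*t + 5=r*(-14*t - 12) + 14*t^2 - 51*t - 54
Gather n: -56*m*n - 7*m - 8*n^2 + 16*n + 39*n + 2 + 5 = -7*m - 8*n^2 + n*(55 - 56*m) + 7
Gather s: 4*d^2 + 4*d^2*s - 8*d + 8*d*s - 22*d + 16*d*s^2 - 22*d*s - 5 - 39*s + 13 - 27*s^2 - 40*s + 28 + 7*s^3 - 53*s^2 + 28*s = 4*d^2 - 30*d + 7*s^3 + s^2*(16*d - 80) + s*(4*d^2 - 14*d - 51) + 36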